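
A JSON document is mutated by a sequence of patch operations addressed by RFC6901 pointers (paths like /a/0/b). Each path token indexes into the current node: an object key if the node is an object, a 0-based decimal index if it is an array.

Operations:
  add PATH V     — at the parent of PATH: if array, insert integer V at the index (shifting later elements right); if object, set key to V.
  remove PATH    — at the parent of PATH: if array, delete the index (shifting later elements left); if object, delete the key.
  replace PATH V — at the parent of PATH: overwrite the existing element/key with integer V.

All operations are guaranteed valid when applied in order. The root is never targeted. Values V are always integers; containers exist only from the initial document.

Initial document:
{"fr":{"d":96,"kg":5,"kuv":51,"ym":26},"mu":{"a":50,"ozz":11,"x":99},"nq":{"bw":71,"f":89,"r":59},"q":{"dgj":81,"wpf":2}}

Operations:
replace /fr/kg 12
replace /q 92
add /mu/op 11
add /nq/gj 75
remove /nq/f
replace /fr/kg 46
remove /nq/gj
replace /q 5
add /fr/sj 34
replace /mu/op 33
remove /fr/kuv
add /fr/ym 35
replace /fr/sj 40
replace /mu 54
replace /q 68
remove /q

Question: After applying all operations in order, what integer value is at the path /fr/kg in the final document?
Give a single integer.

Answer: 46

Derivation:
After op 1 (replace /fr/kg 12): {"fr":{"d":96,"kg":12,"kuv":51,"ym":26},"mu":{"a":50,"ozz":11,"x":99},"nq":{"bw":71,"f":89,"r":59},"q":{"dgj":81,"wpf":2}}
After op 2 (replace /q 92): {"fr":{"d":96,"kg":12,"kuv":51,"ym":26},"mu":{"a":50,"ozz":11,"x":99},"nq":{"bw":71,"f":89,"r":59},"q":92}
After op 3 (add /mu/op 11): {"fr":{"d":96,"kg":12,"kuv":51,"ym":26},"mu":{"a":50,"op":11,"ozz":11,"x":99},"nq":{"bw":71,"f":89,"r":59},"q":92}
After op 4 (add /nq/gj 75): {"fr":{"d":96,"kg":12,"kuv":51,"ym":26},"mu":{"a":50,"op":11,"ozz":11,"x":99},"nq":{"bw":71,"f":89,"gj":75,"r":59},"q":92}
After op 5 (remove /nq/f): {"fr":{"d":96,"kg":12,"kuv":51,"ym":26},"mu":{"a":50,"op":11,"ozz":11,"x":99},"nq":{"bw":71,"gj":75,"r":59},"q":92}
After op 6 (replace /fr/kg 46): {"fr":{"d":96,"kg":46,"kuv":51,"ym":26},"mu":{"a":50,"op":11,"ozz":11,"x":99},"nq":{"bw":71,"gj":75,"r":59},"q":92}
After op 7 (remove /nq/gj): {"fr":{"d":96,"kg":46,"kuv":51,"ym":26},"mu":{"a":50,"op":11,"ozz":11,"x":99},"nq":{"bw":71,"r":59},"q":92}
After op 8 (replace /q 5): {"fr":{"d":96,"kg":46,"kuv":51,"ym":26},"mu":{"a":50,"op":11,"ozz":11,"x":99},"nq":{"bw":71,"r":59},"q":5}
After op 9 (add /fr/sj 34): {"fr":{"d":96,"kg":46,"kuv":51,"sj":34,"ym":26},"mu":{"a":50,"op":11,"ozz":11,"x":99},"nq":{"bw":71,"r":59},"q":5}
After op 10 (replace /mu/op 33): {"fr":{"d":96,"kg":46,"kuv":51,"sj":34,"ym":26},"mu":{"a":50,"op":33,"ozz":11,"x":99},"nq":{"bw":71,"r":59},"q":5}
After op 11 (remove /fr/kuv): {"fr":{"d":96,"kg":46,"sj":34,"ym":26},"mu":{"a":50,"op":33,"ozz":11,"x":99},"nq":{"bw":71,"r":59},"q":5}
After op 12 (add /fr/ym 35): {"fr":{"d":96,"kg":46,"sj":34,"ym":35},"mu":{"a":50,"op":33,"ozz":11,"x":99},"nq":{"bw":71,"r":59},"q":5}
After op 13 (replace /fr/sj 40): {"fr":{"d":96,"kg":46,"sj":40,"ym":35},"mu":{"a":50,"op":33,"ozz":11,"x":99},"nq":{"bw":71,"r":59},"q":5}
After op 14 (replace /mu 54): {"fr":{"d":96,"kg":46,"sj":40,"ym":35},"mu":54,"nq":{"bw":71,"r":59},"q":5}
After op 15 (replace /q 68): {"fr":{"d":96,"kg":46,"sj":40,"ym":35},"mu":54,"nq":{"bw":71,"r":59},"q":68}
After op 16 (remove /q): {"fr":{"d":96,"kg":46,"sj":40,"ym":35},"mu":54,"nq":{"bw":71,"r":59}}
Value at /fr/kg: 46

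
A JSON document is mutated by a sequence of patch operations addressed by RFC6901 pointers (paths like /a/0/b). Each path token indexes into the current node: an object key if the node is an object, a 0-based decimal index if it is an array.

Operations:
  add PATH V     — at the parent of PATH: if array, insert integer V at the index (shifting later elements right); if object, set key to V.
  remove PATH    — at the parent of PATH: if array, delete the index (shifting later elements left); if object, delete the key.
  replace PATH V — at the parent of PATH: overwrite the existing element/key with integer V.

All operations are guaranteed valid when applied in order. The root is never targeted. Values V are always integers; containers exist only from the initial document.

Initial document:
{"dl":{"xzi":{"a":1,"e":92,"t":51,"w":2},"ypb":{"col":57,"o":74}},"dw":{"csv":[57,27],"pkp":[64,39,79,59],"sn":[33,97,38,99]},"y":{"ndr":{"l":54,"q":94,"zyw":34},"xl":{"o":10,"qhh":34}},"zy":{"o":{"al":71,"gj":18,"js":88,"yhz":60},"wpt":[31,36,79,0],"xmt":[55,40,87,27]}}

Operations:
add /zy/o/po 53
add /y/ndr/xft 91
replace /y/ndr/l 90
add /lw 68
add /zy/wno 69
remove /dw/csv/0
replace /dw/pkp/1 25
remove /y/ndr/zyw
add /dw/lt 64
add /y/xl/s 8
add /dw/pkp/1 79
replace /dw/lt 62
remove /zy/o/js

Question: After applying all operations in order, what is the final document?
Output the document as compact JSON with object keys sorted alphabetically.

Answer: {"dl":{"xzi":{"a":1,"e":92,"t":51,"w":2},"ypb":{"col":57,"o":74}},"dw":{"csv":[27],"lt":62,"pkp":[64,79,25,79,59],"sn":[33,97,38,99]},"lw":68,"y":{"ndr":{"l":90,"q":94,"xft":91},"xl":{"o":10,"qhh":34,"s":8}},"zy":{"o":{"al":71,"gj":18,"po":53,"yhz":60},"wno":69,"wpt":[31,36,79,0],"xmt":[55,40,87,27]}}

Derivation:
After op 1 (add /zy/o/po 53): {"dl":{"xzi":{"a":1,"e":92,"t":51,"w":2},"ypb":{"col":57,"o":74}},"dw":{"csv":[57,27],"pkp":[64,39,79,59],"sn":[33,97,38,99]},"y":{"ndr":{"l":54,"q":94,"zyw":34},"xl":{"o":10,"qhh":34}},"zy":{"o":{"al":71,"gj":18,"js":88,"po":53,"yhz":60},"wpt":[31,36,79,0],"xmt":[55,40,87,27]}}
After op 2 (add /y/ndr/xft 91): {"dl":{"xzi":{"a":1,"e":92,"t":51,"w":2},"ypb":{"col":57,"o":74}},"dw":{"csv":[57,27],"pkp":[64,39,79,59],"sn":[33,97,38,99]},"y":{"ndr":{"l":54,"q":94,"xft":91,"zyw":34},"xl":{"o":10,"qhh":34}},"zy":{"o":{"al":71,"gj":18,"js":88,"po":53,"yhz":60},"wpt":[31,36,79,0],"xmt":[55,40,87,27]}}
After op 3 (replace /y/ndr/l 90): {"dl":{"xzi":{"a":1,"e":92,"t":51,"w":2},"ypb":{"col":57,"o":74}},"dw":{"csv":[57,27],"pkp":[64,39,79,59],"sn":[33,97,38,99]},"y":{"ndr":{"l":90,"q":94,"xft":91,"zyw":34},"xl":{"o":10,"qhh":34}},"zy":{"o":{"al":71,"gj":18,"js":88,"po":53,"yhz":60},"wpt":[31,36,79,0],"xmt":[55,40,87,27]}}
After op 4 (add /lw 68): {"dl":{"xzi":{"a":1,"e":92,"t":51,"w":2},"ypb":{"col":57,"o":74}},"dw":{"csv":[57,27],"pkp":[64,39,79,59],"sn":[33,97,38,99]},"lw":68,"y":{"ndr":{"l":90,"q":94,"xft":91,"zyw":34},"xl":{"o":10,"qhh":34}},"zy":{"o":{"al":71,"gj":18,"js":88,"po":53,"yhz":60},"wpt":[31,36,79,0],"xmt":[55,40,87,27]}}
After op 5 (add /zy/wno 69): {"dl":{"xzi":{"a":1,"e":92,"t":51,"w":2},"ypb":{"col":57,"o":74}},"dw":{"csv":[57,27],"pkp":[64,39,79,59],"sn":[33,97,38,99]},"lw":68,"y":{"ndr":{"l":90,"q":94,"xft":91,"zyw":34},"xl":{"o":10,"qhh":34}},"zy":{"o":{"al":71,"gj":18,"js":88,"po":53,"yhz":60},"wno":69,"wpt":[31,36,79,0],"xmt":[55,40,87,27]}}
After op 6 (remove /dw/csv/0): {"dl":{"xzi":{"a":1,"e":92,"t":51,"w":2},"ypb":{"col":57,"o":74}},"dw":{"csv":[27],"pkp":[64,39,79,59],"sn":[33,97,38,99]},"lw":68,"y":{"ndr":{"l":90,"q":94,"xft":91,"zyw":34},"xl":{"o":10,"qhh":34}},"zy":{"o":{"al":71,"gj":18,"js":88,"po":53,"yhz":60},"wno":69,"wpt":[31,36,79,0],"xmt":[55,40,87,27]}}
After op 7 (replace /dw/pkp/1 25): {"dl":{"xzi":{"a":1,"e":92,"t":51,"w":2},"ypb":{"col":57,"o":74}},"dw":{"csv":[27],"pkp":[64,25,79,59],"sn":[33,97,38,99]},"lw":68,"y":{"ndr":{"l":90,"q":94,"xft":91,"zyw":34},"xl":{"o":10,"qhh":34}},"zy":{"o":{"al":71,"gj":18,"js":88,"po":53,"yhz":60},"wno":69,"wpt":[31,36,79,0],"xmt":[55,40,87,27]}}
After op 8 (remove /y/ndr/zyw): {"dl":{"xzi":{"a":1,"e":92,"t":51,"w":2},"ypb":{"col":57,"o":74}},"dw":{"csv":[27],"pkp":[64,25,79,59],"sn":[33,97,38,99]},"lw":68,"y":{"ndr":{"l":90,"q":94,"xft":91},"xl":{"o":10,"qhh":34}},"zy":{"o":{"al":71,"gj":18,"js":88,"po":53,"yhz":60},"wno":69,"wpt":[31,36,79,0],"xmt":[55,40,87,27]}}
After op 9 (add /dw/lt 64): {"dl":{"xzi":{"a":1,"e":92,"t":51,"w":2},"ypb":{"col":57,"o":74}},"dw":{"csv":[27],"lt":64,"pkp":[64,25,79,59],"sn":[33,97,38,99]},"lw":68,"y":{"ndr":{"l":90,"q":94,"xft":91},"xl":{"o":10,"qhh":34}},"zy":{"o":{"al":71,"gj":18,"js":88,"po":53,"yhz":60},"wno":69,"wpt":[31,36,79,0],"xmt":[55,40,87,27]}}
After op 10 (add /y/xl/s 8): {"dl":{"xzi":{"a":1,"e":92,"t":51,"w":2},"ypb":{"col":57,"o":74}},"dw":{"csv":[27],"lt":64,"pkp":[64,25,79,59],"sn":[33,97,38,99]},"lw":68,"y":{"ndr":{"l":90,"q":94,"xft":91},"xl":{"o":10,"qhh":34,"s":8}},"zy":{"o":{"al":71,"gj":18,"js":88,"po":53,"yhz":60},"wno":69,"wpt":[31,36,79,0],"xmt":[55,40,87,27]}}
After op 11 (add /dw/pkp/1 79): {"dl":{"xzi":{"a":1,"e":92,"t":51,"w":2},"ypb":{"col":57,"o":74}},"dw":{"csv":[27],"lt":64,"pkp":[64,79,25,79,59],"sn":[33,97,38,99]},"lw":68,"y":{"ndr":{"l":90,"q":94,"xft":91},"xl":{"o":10,"qhh":34,"s":8}},"zy":{"o":{"al":71,"gj":18,"js":88,"po":53,"yhz":60},"wno":69,"wpt":[31,36,79,0],"xmt":[55,40,87,27]}}
After op 12 (replace /dw/lt 62): {"dl":{"xzi":{"a":1,"e":92,"t":51,"w":2},"ypb":{"col":57,"o":74}},"dw":{"csv":[27],"lt":62,"pkp":[64,79,25,79,59],"sn":[33,97,38,99]},"lw":68,"y":{"ndr":{"l":90,"q":94,"xft":91},"xl":{"o":10,"qhh":34,"s":8}},"zy":{"o":{"al":71,"gj":18,"js":88,"po":53,"yhz":60},"wno":69,"wpt":[31,36,79,0],"xmt":[55,40,87,27]}}
After op 13 (remove /zy/o/js): {"dl":{"xzi":{"a":1,"e":92,"t":51,"w":2},"ypb":{"col":57,"o":74}},"dw":{"csv":[27],"lt":62,"pkp":[64,79,25,79,59],"sn":[33,97,38,99]},"lw":68,"y":{"ndr":{"l":90,"q":94,"xft":91},"xl":{"o":10,"qhh":34,"s":8}},"zy":{"o":{"al":71,"gj":18,"po":53,"yhz":60},"wno":69,"wpt":[31,36,79,0],"xmt":[55,40,87,27]}}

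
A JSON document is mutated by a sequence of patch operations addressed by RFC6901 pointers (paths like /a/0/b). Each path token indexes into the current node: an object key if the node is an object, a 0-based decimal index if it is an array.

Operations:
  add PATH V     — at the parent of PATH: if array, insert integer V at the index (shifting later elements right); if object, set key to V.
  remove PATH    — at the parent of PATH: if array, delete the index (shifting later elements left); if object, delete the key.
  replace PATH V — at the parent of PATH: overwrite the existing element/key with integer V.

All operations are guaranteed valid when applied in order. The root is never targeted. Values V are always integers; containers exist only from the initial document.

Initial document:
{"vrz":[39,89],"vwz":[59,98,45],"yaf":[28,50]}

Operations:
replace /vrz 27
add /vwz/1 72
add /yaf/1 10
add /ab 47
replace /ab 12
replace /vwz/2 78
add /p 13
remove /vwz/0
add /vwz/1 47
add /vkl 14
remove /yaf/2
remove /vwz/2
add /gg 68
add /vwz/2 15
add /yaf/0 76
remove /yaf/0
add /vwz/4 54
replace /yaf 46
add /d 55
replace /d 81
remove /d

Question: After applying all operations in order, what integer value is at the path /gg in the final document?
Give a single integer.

After op 1 (replace /vrz 27): {"vrz":27,"vwz":[59,98,45],"yaf":[28,50]}
After op 2 (add /vwz/1 72): {"vrz":27,"vwz":[59,72,98,45],"yaf":[28,50]}
After op 3 (add /yaf/1 10): {"vrz":27,"vwz":[59,72,98,45],"yaf":[28,10,50]}
After op 4 (add /ab 47): {"ab":47,"vrz":27,"vwz":[59,72,98,45],"yaf":[28,10,50]}
After op 5 (replace /ab 12): {"ab":12,"vrz":27,"vwz":[59,72,98,45],"yaf":[28,10,50]}
After op 6 (replace /vwz/2 78): {"ab":12,"vrz":27,"vwz":[59,72,78,45],"yaf":[28,10,50]}
After op 7 (add /p 13): {"ab":12,"p":13,"vrz":27,"vwz":[59,72,78,45],"yaf":[28,10,50]}
After op 8 (remove /vwz/0): {"ab":12,"p":13,"vrz":27,"vwz":[72,78,45],"yaf":[28,10,50]}
After op 9 (add /vwz/1 47): {"ab":12,"p":13,"vrz":27,"vwz":[72,47,78,45],"yaf":[28,10,50]}
After op 10 (add /vkl 14): {"ab":12,"p":13,"vkl":14,"vrz":27,"vwz":[72,47,78,45],"yaf":[28,10,50]}
After op 11 (remove /yaf/2): {"ab":12,"p":13,"vkl":14,"vrz":27,"vwz":[72,47,78,45],"yaf":[28,10]}
After op 12 (remove /vwz/2): {"ab":12,"p":13,"vkl":14,"vrz":27,"vwz":[72,47,45],"yaf":[28,10]}
After op 13 (add /gg 68): {"ab":12,"gg":68,"p":13,"vkl":14,"vrz":27,"vwz":[72,47,45],"yaf":[28,10]}
After op 14 (add /vwz/2 15): {"ab":12,"gg":68,"p":13,"vkl":14,"vrz":27,"vwz":[72,47,15,45],"yaf":[28,10]}
After op 15 (add /yaf/0 76): {"ab":12,"gg":68,"p":13,"vkl":14,"vrz":27,"vwz":[72,47,15,45],"yaf":[76,28,10]}
After op 16 (remove /yaf/0): {"ab":12,"gg":68,"p":13,"vkl":14,"vrz":27,"vwz":[72,47,15,45],"yaf":[28,10]}
After op 17 (add /vwz/4 54): {"ab":12,"gg":68,"p":13,"vkl":14,"vrz":27,"vwz":[72,47,15,45,54],"yaf":[28,10]}
After op 18 (replace /yaf 46): {"ab":12,"gg":68,"p":13,"vkl":14,"vrz":27,"vwz":[72,47,15,45,54],"yaf":46}
After op 19 (add /d 55): {"ab":12,"d":55,"gg":68,"p":13,"vkl":14,"vrz":27,"vwz":[72,47,15,45,54],"yaf":46}
After op 20 (replace /d 81): {"ab":12,"d":81,"gg":68,"p":13,"vkl":14,"vrz":27,"vwz":[72,47,15,45,54],"yaf":46}
After op 21 (remove /d): {"ab":12,"gg":68,"p":13,"vkl":14,"vrz":27,"vwz":[72,47,15,45,54],"yaf":46}
Value at /gg: 68

Answer: 68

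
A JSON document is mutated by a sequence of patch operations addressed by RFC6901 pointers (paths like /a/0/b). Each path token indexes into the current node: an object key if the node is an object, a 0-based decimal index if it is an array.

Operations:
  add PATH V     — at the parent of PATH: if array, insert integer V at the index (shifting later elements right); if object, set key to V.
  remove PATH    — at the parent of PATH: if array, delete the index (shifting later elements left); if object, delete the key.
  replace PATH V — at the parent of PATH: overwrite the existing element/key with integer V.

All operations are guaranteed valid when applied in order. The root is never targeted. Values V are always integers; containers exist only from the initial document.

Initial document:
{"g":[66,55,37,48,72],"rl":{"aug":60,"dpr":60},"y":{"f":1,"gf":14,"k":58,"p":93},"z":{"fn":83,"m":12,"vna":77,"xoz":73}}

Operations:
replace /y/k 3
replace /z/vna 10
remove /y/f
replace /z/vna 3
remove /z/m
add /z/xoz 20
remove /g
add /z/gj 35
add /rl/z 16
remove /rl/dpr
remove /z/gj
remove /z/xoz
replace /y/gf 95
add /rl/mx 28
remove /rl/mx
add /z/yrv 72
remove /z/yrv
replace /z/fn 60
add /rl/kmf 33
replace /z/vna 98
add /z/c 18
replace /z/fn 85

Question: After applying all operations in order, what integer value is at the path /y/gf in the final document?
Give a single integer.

After op 1 (replace /y/k 3): {"g":[66,55,37,48,72],"rl":{"aug":60,"dpr":60},"y":{"f":1,"gf":14,"k":3,"p":93},"z":{"fn":83,"m":12,"vna":77,"xoz":73}}
After op 2 (replace /z/vna 10): {"g":[66,55,37,48,72],"rl":{"aug":60,"dpr":60},"y":{"f":1,"gf":14,"k":3,"p":93},"z":{"fn":83,"m":12,"vna":10,"xoz":73}}
After op 3 (remove /y/f): {"g":[66,55,37,48,72],"rl":{"aug":60,"dpr":60},"y":{"gf":14,"k":3,"p":93},"z":{"fn":83,"m":12,"vna":10,"xoz":73}}
After op 4 (replace /z/vna 3): {"g":[66,55,37,48,72],"rl":{"aug":60,"dpr":60},"y":{"gf":14,"k":3,"p":93},"z":{"fn":83,"m":12,"vna":3,"xoz":73}}
After op 5 (remove /z/m): {"g":[66,55,37,48,72],"rl":{"aug":60,"dpr":60},"y":{"gf":14,"k":3,"p":93},"z":{"fn":83,"vna":3,"xoz":73}}
After op 6 (add /z/xoz 20): {"g":[66,55,37,48,72],"rl":{"aug":60,"dpr":60},"y":{"gf":14,"k":3,"p":93},"z":{"fn":83,"vna":3,"xoz":20}}
After op 7 (remove /g): {"rl":{"aug":60,"dpr":60},"y":{"gf":14,"k":3,"p":93},"z":{"fn":83,"vna":3,"xoz":20}}
After op 8 (add /z/gj 35): {"rl":{"aug":60,"dpr":60},"y":{"gf":14,"k":3,"p":93},"z":{"fn":83,"gj":35,"vna":3,"xoz":20}}
After op 9 (add /rl/z 16): {"rl":{"aug":60,"dpr":60,"z":16},"y":{"gf":14,"k":3,"p":93},"z":{"fn":83,"gj":35,"vna":3,"xoz":20}}
After op 10 (remove /rl/dpr): {"rl":{"aug":60,"z":16},"y":{"gf":14,"k":3,"p":93},"z":{"fn":83,"gj":35,"vna":3,"xoz":20}}
After op 11 (remove /z/gj): {"rl":{"aug":60,"z":16},"y":{"gf":14,"k":3,"p":93},"z":{"fn":83,"vna":3,"xoz":20}}
After op 12 (remove /z/xoz): {"rl":{"aug":60,"z":16},"y":{"gf":14,"k":3,"p":93},"z":{"fn":83,"vna":3}}
After op 13 (replace /y/gf 95): {"rl":{"aug":60,"z":16},"y":{"gf":95,"k":3,"p":93},"z":{"fn":83,"vna":3}}
After op 14 (add /rl/mx 28): {"rl":{"aug":60,"mx":28,"z":16},"y":{"gf":95,"k":3,"p":93},"z":{"fn":83,"vna":3}}
After op 15 (remove /rl/mx): {"rl":{"aug":60,"z":16},"y":{"gf":95,"k":3,"p":93},"z":{"fn":83,"vna":3}}
After op 16 (add /z/yrv 72): {"rl":{"aug":60,"z":16},"y":{"gf":95,"k":3,"p":93},"z":{"fn":83,"vna":3,"yrv":72}}
After op 17 (remove /z/yrv): {"rl":{"aug":60,"z":16},"y":{"gf":95,"k":3,"p":93},"z":{"fn":83,"vna":3}}
After op 18 (replace /z/fn 60): {"rl":{"aug":60,"z":16},"y":{"gf":95,"k":3,"p":93},"z":{"fn":60,"vna":3}}
After op 19 (add /rl/kmf 33): {"rl":{"aug":60,"kmf":33,"z":16},"y":{"gf":95,"k":3,"p":93},"z":{"fn":60,"vna":3}}
After op 20 (replace /z/vna 98): {"rl":{"aug":60,"kmf":33,"z":16},"y":{"gf":95,"k":3,"p":93},"z":{"fn":60,"vna":98}}
After op 21 (add /z/c 18): {"rl":{"aug":60,"kmf":33,"z":16},"y":{"gf":95,"k":3,"p":93},"z":{"c":18,"fn":60,"vna":98}}
After op 22 (replace /z/fn 85): {"rl":{"aug":60,"kmf":33,"z":16},"y":{"gf":95,"k":3,"p":93},"z":{"c":18,"fn":85,"vna":98}}
Value at /y/gf: 95

Answer: 95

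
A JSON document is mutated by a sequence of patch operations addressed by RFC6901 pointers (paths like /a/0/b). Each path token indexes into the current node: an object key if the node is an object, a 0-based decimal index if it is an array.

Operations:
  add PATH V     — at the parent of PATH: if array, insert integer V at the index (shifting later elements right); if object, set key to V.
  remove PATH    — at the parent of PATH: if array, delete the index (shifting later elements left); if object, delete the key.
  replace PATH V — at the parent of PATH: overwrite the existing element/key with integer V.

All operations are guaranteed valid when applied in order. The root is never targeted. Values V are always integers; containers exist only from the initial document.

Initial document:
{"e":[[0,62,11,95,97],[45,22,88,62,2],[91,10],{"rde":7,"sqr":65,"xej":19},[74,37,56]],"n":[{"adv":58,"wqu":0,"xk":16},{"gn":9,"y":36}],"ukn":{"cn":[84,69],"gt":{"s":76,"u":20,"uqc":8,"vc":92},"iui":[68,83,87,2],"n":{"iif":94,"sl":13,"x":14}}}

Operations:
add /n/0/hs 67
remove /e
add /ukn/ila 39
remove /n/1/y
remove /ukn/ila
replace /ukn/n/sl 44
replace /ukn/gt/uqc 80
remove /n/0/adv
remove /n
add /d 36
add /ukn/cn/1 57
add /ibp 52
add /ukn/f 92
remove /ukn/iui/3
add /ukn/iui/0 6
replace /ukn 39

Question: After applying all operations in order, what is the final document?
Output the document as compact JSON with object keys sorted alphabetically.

Answer: {"d":36,"ibp":52,"ukn":39}

Derivation:
After op 1 (add /n/0/hs 67): {"e":[[0,62,11,95,97],[45,22,88,62,2],[91,10],{"rde":7,"sqr":65,"xej":19},[74,37,56]],"n":[{"adv":58,"hs":67,"wqu":0,"xk":16},{"gn":9,"y":36}],"ukn":{"cn":[84,69],"gt":{"s":76,"u":20,"uqc":8,"vc":92},"iui":[68,83,87,2],"n":{"iif":94,"sl":13,"x":14}}}
After op 2 (remove /e): {"n":[{"adv":58,"hs":67,"wqu":0,"xk":16},{"gn":9,"y":36}],"ukn":{"cn":[84,69],"gt":{"s":76,"u":20,"uqc":8,"vc":92},"iui":[68,83,87,2],"n":{"iif":94,"sl":13,"x":14}}}
After op 3 (add /ukn/ila 39): {"n":[{"adv":58,"hs":67,"wqu":0,"xk":16},{"gn":9,"y":36}],"ukn":{"cn":[84,69],"gt":{"s":76,"u":20,"uqc":8,"vc":92},"ila":39,"iui":[68,83,87,2],"n":{"iif":94,"sl":13,"x":14}}}
After op 4 (remove /n/1/y): {"n":[{"adv":58,"hs":67,"wqu":0,"xk":16},{"gn":9}],"ukn":{"cn":[84,69],"gt":{"s":76,"u":20,"uqc":8,"vc":92},"ila":39,"iui":[68,83,87,2],"n":{"iif":94,"sl":13,"x":14}}}
After op 5 (remove /ukn/ila): {"n":[{"adv":58,"hs":67,"wqu":0,"xk":16},{"gn":9}],"ukn":{"cn":[84,69],"gt":{"s":76,"u":20,"uqc":8,"vc":92},"iui":[68,83,87,2],"n":{"iif":94,"sl":13,"x":14}}}
After op 6 (replace /ukn/n/sl 44): {"n":[{"adv":58,"hs":67,"wqu":0,"xk":16},{"gn":9}],"ukn":{"cn":[84,69],"gt":{"s":76,"u":20,"uqc":8,"vc":92},"iui":[68,83,87,2],"n":{"iif":94,"sl":44,"x":14}}}
After op 7 (replace /ukn/gt/uqc 80): {"n":[{"adv":58,"hs":67,"wqu":0,"xk":16},{"gn":9}],"ukn":{"cn":[84,69],"gt":{"s":76,"u":20,"uqc":80,"vc":92},"iui":[68,83,87,2],"n":{"iif":94,"sl":44,"x":14}}}
After op 8 (remove /n/0/adv): {"n":[{"hs":67,"wqu":0,"xk":16},{"gn":9}],"ukn":{"cn":[84,69],"gt":{"s":76,"u":20,"uqc":80,"vc":92},"iui":[68,83,87,2],"n":{"iif":94,"sl":44,"x":14}}}
After op 9 (remove /n): {"ukn":{"cn":[84,69],"gt":{"s":76,"u":20,"uqc":80,"vc":92},"iui":[68,83,87,2],"n":{"iif":94,"sl":44,"x":14}}}
After op 10 (add /d 36): {"d":36,"ukn":{"cn":[84,69],"gt":{"s":76,"u":20,"uqc":80,"vc":92},"iui":[68,83,87,2],"n":{"iif":94,"sl":44,"x":14}}}
After op 11 (add /ukn/cn/1 57): {"d":36,"ukn":{"cn":[84,57,69],"gt":{"s":76,"u":20,"uqc":80,"vc":92},"iui":[68,83,87,2],"n":{"iif":94,"sl":44,"x":14}}}
After op 12 (add /ibp 52): {"d":36,"ibp":52,"ukn":{"cn":[84,57,69],"gt":{"s":76,"u":20,"uqc":80,"vc":92},"iui":[68,83,87,2],"n":{"iif":94,"sl":44,"x":14}}}
After op 13 (add /ukn/f 92): {"d":36,"ibp":52,"ukn":{"cn":[84,57,69],"f":92,"gt":{"s":76,"u":20,"uqc":80,"vc":92},"iui":[68,83,87,2],"n":{"iif":94,"sl":44,"x":14}}}
After op 14 (remove /ukn/iui/3): {"d":36,"ibp":52,"ukn":{"cn":[84,57,69],"f":92,"gt":{"s":76,"u":20,"uqc":80,"vc":92},"iui":[68,83,87],"n":{"iif":94,"sl":44,"x":14}}}
After op 15 (add /ukn/iui/0 6): {"d":36,"ibp":52,"ukn":{"cn":[84,57,69],"f":92,"gt":{"s":76,"u":20,"uqc":80,"vc":92},"iui":[6,68,83,87],"n":{"iif":94,"sl":44,"x":14}}}
After op 16 (replace /ukn 39): {"d":36,"ibp":52,"ukn":39}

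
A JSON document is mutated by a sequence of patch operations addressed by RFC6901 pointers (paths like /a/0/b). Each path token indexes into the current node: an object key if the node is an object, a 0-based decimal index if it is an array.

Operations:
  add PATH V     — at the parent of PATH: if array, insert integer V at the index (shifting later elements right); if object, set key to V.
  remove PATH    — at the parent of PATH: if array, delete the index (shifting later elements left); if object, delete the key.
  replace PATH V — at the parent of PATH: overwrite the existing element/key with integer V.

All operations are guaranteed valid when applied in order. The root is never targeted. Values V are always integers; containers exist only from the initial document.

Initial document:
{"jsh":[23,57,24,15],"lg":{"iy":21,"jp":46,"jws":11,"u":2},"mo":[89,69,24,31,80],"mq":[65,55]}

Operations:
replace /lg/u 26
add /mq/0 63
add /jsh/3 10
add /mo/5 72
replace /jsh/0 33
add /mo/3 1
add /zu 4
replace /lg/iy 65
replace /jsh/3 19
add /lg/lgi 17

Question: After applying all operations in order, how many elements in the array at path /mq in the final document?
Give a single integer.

After op 1 (replace /lg/u 26): {"jsh":[23,57,24,15],"lg":{"iy":21,"jp":46,"jws":11,"u":26},"mo":[89,69,24,31,80],"mq":[65,55]}
After op 2 (add /mq/0 63): {"jsh":[23,57,24,15],"lg":{"iy":21,"jp":46,"jws":11,"u":26},"mo":[89,69,24,31,80],"mq":[63,65,55]}
After op 3 (add /jsh/3 10): {"jsh":[23,57,24,10,15],"lg":{"iy":21,"jp":46,"jws":11,"u":26},"mo":[89,69,24,31,80],"mq":[63,65,55]}
After op 4 (add /mo/5 72): {"jsh":[23,57,24,10,15],"lg":{"iy":21,"jp":46,"jws":11,"u":26},"mo":[89,69,24,31,80,72],"mq":[63,65,55]}
After op 5 (replace /jsh/0 33): {"jsh":[33,57,24,10,15],"lg":{"iy":21,"jp":46,"jws":11,"u":26},"mo":[89,69,24,31,80,72],"mq":[63,65,55]}
After op 6 (add /mo/3 1): {"jsh":[33,57,24,10,15],"lg":{"iy":21,"jp":46,"jws":11,"u":26},"mo":[89,69,24,1,31,80,72],"mq":[63,65,55]}
After op 7 (add /zu 4): {"jsh":[33,57,24,10,15],"lg":{"iy":21,"jp":46,"jws":11,"u":26},"mo":[89,69,24,1,31,80,72],"mq":[63,65,55],"zu":4}
After op 8 (replace /lg/iy 65): {"jsh":[33,57,24,10,15],"lg":{"iy":65,"jp":46,"jws":11,"u":26},"mo":[89,69,24,1,31,80,72],"mq":[63,65,55],"zu":4}
After op 9 (replace /jsh/3 19): {"jsh":[33,57,24,19,15],"lg":{"iy":65,"jp":46,"jws":11,"u":26},"mo":[89,69,24,1,31,80,72],"mq":[63,65,55],"zu":4}
After op 10 (add /lg/lgi 17): {"jsh":[33,57,24,19,15],"lg":{"iy":65,"jp":46,"jws":11,"lgi":17,"u":26},"mo":[89,69,24,1,31,80,72],"mq":[63,65,55],"zu":4}
Size at path /mq: 3

Answer: 3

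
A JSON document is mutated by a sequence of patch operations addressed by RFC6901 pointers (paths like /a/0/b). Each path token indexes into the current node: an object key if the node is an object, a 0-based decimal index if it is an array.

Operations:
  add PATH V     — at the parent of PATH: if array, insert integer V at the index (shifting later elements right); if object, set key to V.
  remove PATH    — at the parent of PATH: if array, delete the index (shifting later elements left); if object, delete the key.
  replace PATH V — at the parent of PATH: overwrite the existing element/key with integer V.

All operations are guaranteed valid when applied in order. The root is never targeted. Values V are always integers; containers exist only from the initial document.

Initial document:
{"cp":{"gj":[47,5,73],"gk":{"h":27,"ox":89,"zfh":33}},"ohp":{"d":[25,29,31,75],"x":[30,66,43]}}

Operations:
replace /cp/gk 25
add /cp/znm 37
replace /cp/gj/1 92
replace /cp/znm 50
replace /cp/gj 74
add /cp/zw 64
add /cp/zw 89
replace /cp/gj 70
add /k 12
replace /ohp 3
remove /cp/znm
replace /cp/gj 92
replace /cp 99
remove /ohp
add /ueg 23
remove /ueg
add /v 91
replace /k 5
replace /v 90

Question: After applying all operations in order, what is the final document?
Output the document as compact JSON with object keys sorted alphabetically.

Answer: {"cp":99,"k":5,"v":90}

Derivation:
After op 1 (replace /cp/gk 25): {"cp":{"gj":[47,5,73],"gk":25},"ohp":{"d":[25,29,31,75],"x":[30,66,43]}}
After op 2 (add /cp/znm 37): {"cp":{"gj":[47,5,73],"gk":25,"znm":37},"ohp":{"d":[25,29,31,75],"x":[30,66,43]}}
After op 3 (replace /cp/gj/1 92): {"cp":{"gj":[47,92,73],"gk":25,"znm":37},"ohp":{"d":[25,29,31,75],"x":[30,66,43]}}
After op 4 (replace /cp/znm 50): {"cp":{"gj":[47,92,73],"gk":25,"znm":50},"ohp":{"d":[25,29,31,75],"x":[30,66,43]}}
After op 5 (replace /cp/gj 74): {"cp":{"gj":74,"gk":25,"znm":50},"ohp":{"d":[25,29,31,75],"x":[30,66,43]}}
After op 6 (add /cp/zw 64): {"cp":{"gj":74,"gk":25,"znm":50,"zw":64},"ohp":{"d":[25,29,31,75],"x":[30,66,43]}}
After op 7 (add /cp/zw 89): {"cp":{"gj":74,"gk":25,"znm":50,"zw":89},"ohp":{"d":[25,29,31,75],"x":[30,66,43]}}
After op 8 (replace /cp/gj 70): {"cp":{"gj":70,"gk":25,"znm":50,"zw":89},"ohp":{"d":[25,29,31,75],"x":[30,66,43]}}
After op 9 (add /k 12): {"cp":{"gj":70,"gk":25,"znm":50,"zw":89},"k":12,"ohp":{"d":[25,29,31,75],"x":[30,66,43]}}
After op 10 (replace /ohp 3): {"cp":{"gj":70,"gk":25,"znm":50,"zw":89},"k":12,"ohp":3}
After op 11 (remove /cp/znm): {"cp":{"gj":70,"gk":25,"zw":89},"k":12,"ohp":3}
After op 12 (replace /cp/gj 92): {"cp":{"gj":92,"gk":25,"zw":89},"k":12,"ohp":3}
After op 13 (replace /cp 99): {"cp":99,"k":12,"ohp":3}
After op 14 (remove /ohp): {"cp":99,"k":12}
After op 15 (add /ueg 23): {"cp":99,"k":12,"ueg":23}
After op 16 (remove /ueg): {"cp":99,"k":12}
After op 17 (add /v 91): {"cp":99,"k":12,"v":91}
After op 18 (replace /k 5): {"cp":99,"k":5,"v":91}
After op 19 (replace /v 90): {"cp":99,"k":5,"v":90}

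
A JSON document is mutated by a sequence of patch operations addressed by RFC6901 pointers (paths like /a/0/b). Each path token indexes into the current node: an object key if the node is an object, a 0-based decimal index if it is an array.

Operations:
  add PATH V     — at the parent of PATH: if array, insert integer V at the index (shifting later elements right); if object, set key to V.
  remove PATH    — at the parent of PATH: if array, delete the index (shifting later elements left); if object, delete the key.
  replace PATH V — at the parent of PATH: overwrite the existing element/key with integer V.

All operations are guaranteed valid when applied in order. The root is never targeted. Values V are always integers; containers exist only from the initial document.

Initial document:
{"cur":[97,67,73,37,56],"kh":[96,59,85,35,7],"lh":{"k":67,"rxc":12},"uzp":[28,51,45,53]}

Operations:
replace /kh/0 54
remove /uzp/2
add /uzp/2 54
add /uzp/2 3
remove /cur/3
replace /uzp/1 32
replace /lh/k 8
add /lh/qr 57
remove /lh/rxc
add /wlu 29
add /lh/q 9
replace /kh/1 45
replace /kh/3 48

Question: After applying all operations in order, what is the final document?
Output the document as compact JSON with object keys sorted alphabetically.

Answer: {"cur":[97,67,73,56],"kh":[54,45,85,48,7],"lh":{"k":8,"q":9,"qr":57},"uzp":[28,32,3,54,53],"wlu":29}

Derivation:
After op 1 (replace /kh/0 54): {"cur":[97,67,73,37,56],"kh":[54,59,85,35,7],"lh":{"k":67,"rxc":12},"uzp":[28,51,45,53]}
After op 2 (remove /uzp/2): {"cur":[97,67,73,37,56],"kh":[54,59,85,35,7],"lh":{"k":67,"rxc":12},"uzp":[28,51,53]}
After op 3 (add /uzp/2 54): {"cur":[97,67,73,37,56],"kh":[54,59,85,35,7],"lh":{"k":67,"rxc":12},"uzp":[28,51,54,53]}
After op 4 (add /uzp/2 3): {"cur":[97,67,73,37,56],"kh":[54,59,85,35,7],"lh":{"k":67,"rxc":12},"uzp":[28,51,3,54,53]}
After op 5 (remove /cur/3): {"cur":[97,67,73,56],"kh":[54,59,85,35,7],"lh":{"k":67,"rxc":12},"uzp":[28,51,3,54,53]}
After op 6 (replace /uzp/1 32): {"cur":[97,67,73,56],"kh":[54,59,85,35,7],"lh":{"k":67,"rxc":12},"uzp":[28,32,3,54,53]}
After op 7 (replace /lh/k 8): {"cur":[97,67,73,56],"kh":[54,59,85,35,7],"lh":{"k":8,"rxc":12},"uzp":[28,32,3,54,53]}
After op 8 (add /lh/qr 57): {"cur":[97,67,73,56],"kh":[54,59,85,35,7],"lh":{"k":8,"qr":57,"rxc":12},"uzp":[28,32,3,54,53]}
After op 9 (remove /lh/rxc): {"cur":[97,67,73,56],"kh":[54,59,85,35,7],"lh":{"k":8,"qr":57},"uzp":[28,32,3,54,53]}
After op 10 (add /wlu 29): {"cur":[97,67,73,56],"kh":[54,59,85,35,7],"lh":{"k":8,"qr":57},"uzp":[28,32,3,54,53],"wlu":29}
After op 11 (add /lh/q 9): {"cur":[97,67,73,56],"kh":[54,59,85,35,7],"lh":{"k":8,"q":9,"qr":57},"uzp":[28,32,3,54,53],"wlu":29}
After op 12 (replace /kh/1 45): {"cur":[97,67,73,56],"kh":[54,45,85,35,7],"lh":{"k":8,"q":9,"qr":57},"uzp":[28,32,3,54,53],"wlu":29}
After op 13 (replace /kh/3 48): {"cur":[97,67,73,56],"kh":[54,45,85,48,7],"lh":{"k":8,"q":9,"qr":57},"uzp":[28,32,3,54,53],"wlu":29}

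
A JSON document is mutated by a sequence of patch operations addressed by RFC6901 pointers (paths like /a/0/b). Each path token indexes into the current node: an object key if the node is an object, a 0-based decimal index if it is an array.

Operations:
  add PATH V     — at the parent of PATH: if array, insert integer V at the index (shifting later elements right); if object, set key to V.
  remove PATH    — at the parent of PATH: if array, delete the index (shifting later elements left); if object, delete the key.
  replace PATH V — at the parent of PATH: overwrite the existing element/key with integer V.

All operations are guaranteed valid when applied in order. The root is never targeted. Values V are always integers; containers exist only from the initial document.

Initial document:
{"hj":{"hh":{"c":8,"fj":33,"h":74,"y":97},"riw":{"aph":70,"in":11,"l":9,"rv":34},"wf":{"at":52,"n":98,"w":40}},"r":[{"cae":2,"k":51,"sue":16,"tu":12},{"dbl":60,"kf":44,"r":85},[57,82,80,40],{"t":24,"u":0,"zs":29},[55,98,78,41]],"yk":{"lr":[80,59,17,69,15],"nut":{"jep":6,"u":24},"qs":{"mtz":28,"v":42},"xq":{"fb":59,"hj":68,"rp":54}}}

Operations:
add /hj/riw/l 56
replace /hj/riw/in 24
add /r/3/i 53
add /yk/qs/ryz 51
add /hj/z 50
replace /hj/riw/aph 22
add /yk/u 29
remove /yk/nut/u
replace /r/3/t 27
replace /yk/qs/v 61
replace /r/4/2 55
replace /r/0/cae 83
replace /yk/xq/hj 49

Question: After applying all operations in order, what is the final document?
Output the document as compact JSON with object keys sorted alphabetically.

After op 1 (add /hj/riw/l 56): {"hj":{"hh":{"c":8,"fj":33,"h":74,"y":97},"riw":{"aph":70,"in":11,"l":56,"rv":34},"wf":{"at":52,"n":98,"w":40}},"r":[{"cae":2,"k":51,"sue":16,"tu":12},{"dbl":60,"kf":44,"r":85},[57,82,80,40],{"t":24,"u":0,"zs":29},[55,98,78,41]],"yk":{"lr":[80,59,17,69,15],"nut":{"jep":6,"u":24},"qs":{"mtz":28,"v":42},"xq":{"fb":59,"hj":68,"rp":54}}}
After op 2 (replace /hj/riw/in 24): {"hj":{"hh":{"c":8,"fj":33,"h":74,"y":97},"riw":{"aph":70,"in":24,"l":56,"rv":34},"wf":{"at":52,"n":98,"w":40}},"r":[{"cae":2,"k":51,"sue":16,"tu":12},{"dbl":60,"kf":44,"r":85},[57,82,80,40],{"t":24,"u":0,"zs":29},[55,98,78,41]],"yk":{"lr":[80,59,17,69,15],"nut":{"jep":6,"u":24},"qs":{"mtz":28,"v":42},"xq":{"fb":59,"hj":68,"rp":54}}}
After op 3 (add /r/3/i 53): {"hj":{"hh":{"c":8,"fj":33,"h":74,"y":97},"riw":{"aph":70,"in":24,"l":56,"rv":34},"wf":{"at":52,"n":98,"w":40}},"r":[{"cae":2,"k":51,"sue":16,"tu":12},{"dbl":60,"kf":44,"r":85},[57,82,80,40],{"i":53,"t":24,"u":0,"zs":29},[55,98,78,41]],"yk":{"lr":[80,59,17,69,15],"nut":{"jep":6,"u":24},"qs":{"mtz":28,"v":42},"xq":{"fb":59,"hj":68,"rp":54}}}
After op 4 (add /yk/qs/ryz 51): {"hj":{"hh":{"c":8,"fj":33,"h":74,"y":97},"riw":{"aph":70,"in":24,"l":56,"rv":34},"wf":{"at":52,"n":98,"w":40}},"r":[{"cae":2,"k":51,"sue":16,"tu":12},{"dbl":60,"kf":44,"r":85},[57,82,80,40],{"i":53,"t":24,"u":0,"zs":29},[55,98,78,41]],"yk":{"lr":[80,59,17,69,15],"nut":{"jep":6,"u":24},"qs":{"mtz":28,"ryz":51,"v":42},"xq":{"fb":59,"hj":68,"rp":54}}}
After op 5 (add /hj/z 50): {"hj":{"hh":{"c":8,"fj":33,"h":74,"y":97},"riw":{"aph":70,"in":24,"l":56,"rv":34},"wf":{"at":52,"n":98,"w":40},"z":50},"r":[{"cae":2,"k":51,"sue":16,"tu":12},{"dbl":60,"kf":44,"r":85},[57,82,80,40],{"i":53,"t":24,"u":0,"zs":29},[55,98,78,41]],"yk":{"lr":[80,59,17,69,15],"nut":{"jep":6,"u":24},"qs":{"mtz":28,"ryz":51,"v":42},"xq":{"fb":59,"hj":68,"rp":54}}}
After op 6 (replace /hj/riw/aph 22): {"hj":{"hh":{"c":8,"fj":33,"h":74,"y":97},"riw":{"aph":22,"in":24,"l":56,"rv":34},"wf":{"at":52,"n":98,"w":40},"z":50},"r":[{"cae":2,"k":51,"sue":16,"tu":12},{"dbl":60,"kf":44,"r":85},[57,82,80,40],{"i":53,"t":24,"u":0,"zs":29},[55,98,78,41]],"yk":{"lr":[80,59,17,69,15],"nut":{"jep":6,"u":24},"qs":{"mtz":28,"ryz":51,"v":42},"xq":{"fb":59,"hj":68,"rp":54}}}
After op 7 (add /yk/u 29): {"hj":{"hh":{"c":8,"fj":33,"h":74,"y":97},"riw":{"aph":22,"in":24,"l":56,"rv":34},"wf":{"at":52,"n":98,"w":40},"z":50},"r":[{"cae":2,"k":51,"sue":16,"tu":12},{"dbl":60,"kf":44,"r":85},[57,82,80,40],{"i":53,"t":24,"u":0,"zs":29},[55,98,78,41]],"yk":{"lr":[80,59,17,69,15],"nut":{"jep":6,"u":24},"qs":{"mtz":28,"ryz":51,"v":42},"u":29,"xq":{"fb":59,"hj":68,"rp":54}}}
After op 8 (remove /yk/nut/u): {"hj":{"hh":{"c":8,"fj":33,"h":74,"y":97},"riw":{"aph":22,"in":24,"l":56,"rv":34},"wf":{"at":52,"n":98,"w":40},"z":50},"r":[{"cae":2,"k":51,"sue":16,"tu":12},{"dbl":60,"kf":44,"r":85},[57,82,80,40],{"i":53,"t":24,"u":0,"zs":29},[55,98,78,41]],"yk":{"lr":[80,59,17,69,15],"nut":{"jep":6},"qs":{"mtz":28,"ryz":51,"v":42},"u":29,"xq":{"fb":59,"hj":68,"rp":54}}}
After op 9 (replace /r/3/t 27): {"hj":{"hh":{"c":8,"fj":33,"h":74,"y":97},"riw":{"aph":22,"in":24,"l":56,"rv":34},"wf":{"at":52,"n":98,"w":40},"z":50},"r":[{"cae":2,"k":51,"sue":16,"tu":12},{"dbl":60,"kf":44,"r":85},[57,82,80,40],{"i":53,"t":27,"u":0,"zs":29},[55,98,78,41]],"yk":{"lr":[80,59,17,69,15],"nut":{"jep":6},"qs":{"mtz":28,"ryz":51,"v":42},"u":29,"xq":{"fb":59,"hj":68,"rp":54}}}
After op 10 (replace /yk/qs/v 61): {"hj":{"hh":{"c":8,"fj":33,"h":74,"y":97},"riw":{"aph":22,"in":24,"l":56,"rv":34},"wf":{"at":52,"n":98,"w":40},"z":50},"r":[{"cae":2,"k":51,"sue":16,"tu":12},{"dbl":60,"kf":44,"r":85},[57,82,80,40],{"i":53,"t":27,"u":0,"zs":29},[55,98,78,41]],"yk":{"lr":[80,59,17,69,15],"nut":{"jep":6},"qs":{"mtz":28,"ryz":51,"v":61},"u":29,"xq":{"fb":59,"hj":68,"rp":54}}}
After op 11 (replace /r/4/2 55): {"hj":{"hh":{"c":8,"fj":33,"h":74,"y":97},"riw":{"aph":22,"in":24,"l":56,"rv":34},"wf":{"at":52,"n":98,"w":40},"z":50},"r":[{"cae":2,"k":51,"sue":16,"tu":12},{"dbl":60,"kf":44,"r":85},[57,82,80,40],{"i":53,"t":27,"u":0,"zs":29},[55,98,55,41]],"yk":{"lr":[80,59,17,69,15],"nut":{"jep":6},"qs":{"mtz":28,"ryz":51,"v":61},"u":29,"xq":{"fb":59,"hj":68,"rp":54}}}
After op 12 (replace /r/0/cae 83): {"hj":{"hh":{"c":8,"fj":33,"h":74,"y":97},"riw":{"aph":22,"in":24,"l":56,"rv":34},"wf":{"at":52,"n":98,"w":40},"z":50},"r":[{"cae":83,"k":51,"sue":16,"tu":12},{"dbl":60,"kf":44,"r":85},[57,82,80,40],{"i":53,"t":27,"u":0,"zs":29},[55,98,55,41]],"yk":{"lr":[80,59,17,69,15],"nut":{"jep":6},"qs":{"mtz":28,"ryz":51,"v":61},"u":29,"xq":{"fb":59,"hj":68,"rp":54}}}
After op 13 (replace /yk/xq/hj 49): {"hj":{"hh":{"c":8,"fj":33,"h":74,"y":97},"riw":{"aph":22,"in":24,"l":56,"rv":34},"wf":{"at":52,"n":98,"w":40},"z":50},"r":[{"cae":83,"k":51,"sue":16,"tu":12},{"dbl":60,"kf":44,"r":85},[57,82,80,40],{"i":53,"t":27,"u":0,"zs":29},[55,98,55,41]],"yk":{"lr":[80,59,17,69,15],"nut":{"jep":6},"qs":{"mtz":28,"ryz":51,"v":61},"u":29,"xq":{"fb":59,"hj":49,"rp":54}}}

Answer: {"hj":{"hh":{"c":8,"fj":33,"h":74,"y":97},"riw":{"aph":22,"in":24,"l":56,"rv":34},"wf":{"at":52,"n":98,"w":40},"z":50},"r":[{"cae":83,"k":51,"sue":16,"tu":12},{"dbl":60,"kf":44,"r":85},[57,82,80,40],{"i":53,"t":27,"u":0,"zs":29},[55,98,55,41]],"yk":{"lr":[80,59,17,69,15],"nut":{"jep":6},"qs":{"mtz":28,"ryz":51,"v":61},"u":29,"xq":{"fb":59,"hj":49,"rp":54}}}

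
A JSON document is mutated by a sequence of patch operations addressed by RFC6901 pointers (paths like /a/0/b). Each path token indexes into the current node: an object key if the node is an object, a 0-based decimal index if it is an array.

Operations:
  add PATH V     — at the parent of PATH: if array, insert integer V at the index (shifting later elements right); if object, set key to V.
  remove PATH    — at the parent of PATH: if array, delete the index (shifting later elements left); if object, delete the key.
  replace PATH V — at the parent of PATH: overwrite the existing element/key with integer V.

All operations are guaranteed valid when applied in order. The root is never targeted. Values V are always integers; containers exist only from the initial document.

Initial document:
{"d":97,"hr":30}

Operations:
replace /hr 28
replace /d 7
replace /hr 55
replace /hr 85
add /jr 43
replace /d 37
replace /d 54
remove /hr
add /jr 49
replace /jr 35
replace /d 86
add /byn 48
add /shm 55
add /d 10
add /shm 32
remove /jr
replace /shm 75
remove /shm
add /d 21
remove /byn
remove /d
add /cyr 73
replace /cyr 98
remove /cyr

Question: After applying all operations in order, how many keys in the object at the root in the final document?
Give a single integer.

Answer: 0

Derivation:
After op 1 (replace /hr 28): {"d":97,"hr":28}
After op 2 (replace /d 7): {"d":7,"hr":28}
After op 3 (replace /hr 55): {"d":7,"hr":55}
After op 4 (replace /hr 85): {"d":7,"hr":85}
After op 5 (add /jr 43): {"d":7,"hr":85,"jr":43}
After op 6 (replace /d 37): {"d":37,"hr":85,"jr":43}
After op 7 (replace /d 54): {"d":54,"hr":85,"jr":43}
After op 8 (remove /hr): {"d":54,"jr":43}
After op 9 (add /jr 49): {"d":54,"jr":49}
After op 10 (replace /jr 35): {"d":54,"jr":35}
After op 11 (replace /d 86): {"d":86,"jr":35}
After op 12 (add /byn 48): {"byn":48,"d":86,"jr":35}
After op 13 (add /shm 55): {"byn":48,"d":86,"jr":35,"shm":55}
After op 14 (add /d 10): {"byn":48,"d":10,"jr":35,"shm":55}
After op 15 (add /shm 32): {"byn":48,"d":10,"jr":35,"shm":32}
After op 16 (remove /jr): {"byn":48,"d":10,"shm":32}
After op 17 (replace /shm 75): {"byn":48,"d":10,"shm":75}
After op 18 (remove /shm): {"byn":48,"d":10}
After op 19 (add /d 21): {"byn":48,"d":21}
After op 20 (remove /byn): {"d":21}
After op 21 (remove /d): {}
After op 22 (add /cyr 73): {"cyr":73}
After op 23 (replace /cyr 98): {"cyr":98}
After op 24 (remove /cyr): {}
Size at the root: 0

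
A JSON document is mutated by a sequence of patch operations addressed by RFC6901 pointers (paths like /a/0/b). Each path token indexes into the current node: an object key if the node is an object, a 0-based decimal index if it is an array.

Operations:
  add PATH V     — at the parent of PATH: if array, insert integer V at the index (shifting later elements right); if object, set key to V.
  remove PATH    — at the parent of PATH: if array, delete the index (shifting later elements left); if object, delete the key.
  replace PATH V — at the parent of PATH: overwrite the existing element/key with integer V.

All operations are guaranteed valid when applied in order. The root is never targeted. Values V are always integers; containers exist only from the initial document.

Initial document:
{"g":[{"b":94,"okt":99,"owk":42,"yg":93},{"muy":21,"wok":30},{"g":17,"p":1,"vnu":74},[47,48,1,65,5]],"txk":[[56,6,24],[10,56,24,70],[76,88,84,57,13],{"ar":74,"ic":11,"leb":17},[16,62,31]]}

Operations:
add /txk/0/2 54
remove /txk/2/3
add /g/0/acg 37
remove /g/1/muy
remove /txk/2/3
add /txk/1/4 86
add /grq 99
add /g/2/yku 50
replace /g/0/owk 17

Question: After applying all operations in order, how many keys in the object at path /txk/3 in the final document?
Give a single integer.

Answer: 3

Derivation:
After op 1 (add /txk/0/2 54): {"g":[{"b":94,"okt":99,"owk":42,"yg":93},{"muy":21,"wok":30},{"g":17,"p":1,"vnu":74},[47,48,1,65,5]],"txk":[[56,6,54,24],[10,56,24,70],[76,88,84,57,13],{"ar":74,"ic":11,"leb":17},[16,62,31]]}
After op 2 (remove /txk/2/3): {"g":[{"b":94,"okt":99,"owk":42,"yg":93},{"muy":21,"wok":30},{"g":17,"p":1,"vnu":74},[47,48,1,65,5]],"txk":[[56,6,54,24],[10,56,24,70],[76,88,84,13],{"ar":74,"ic":11,"leb":17},[16,62,31]]}
After op 3 (add /g/0/acg 37): {"g":[{"acg":37,"b":94,"okt":99,"owk":42,"yg":93},{"muy":21,"wok":30},{"g":17,"p":1,"vnu":74},[47,48,1,65,5]],"txk":[[56,6,54,24],[10,56,24,70],[76,88,84,13],{"ar":74,"ic":11,"leb":17},[16,62,31]]}
After op 4 (remove /g/1/muy): {"g":[{"acg":37,"b":94,"okt":99,"owk":42,"yg":93},{"wok":30},{"g":17,"p":1,"vnu":74},[47,48,1,65,5]],"txk":[[56,6,54,24],[10,56,24,70],[76,88,84,13],{"ar":74,"ic":11,"leb":17},[16,62,31]]}
After op 5 (remove /txk/2/3): {"g":[{"acg":37,"b":94,"okt":99,"owk":42,"yg":93},{"wok":30},{"g":17,"p":1,"vnu":74},[47,48,1,65,5]],"txk":[[56,6,54,24],[10,56,24,70],[76,88,84],{"ar":74,"ic":11,"leb":17},[16,62,31]]}
After op 6 (add /txk/1/4 86): {"g":[{"acg":37,"b":94,"okt":99,"owk":42,"yg":93},{"wok":30},{"g":17,"p":1,"vnu":74},[47,48,1,65,5]],"txk":[[56,6,54,24],[10,56,24,70,86],[76,88,84],{"ar":74,"ic":11,"leb":17},[16,62,31]]}
After op 7 (add /grq 99): {"g":[{"acg":37,"b":94,"okt":99,"owk":42,"yg":93},{"wok":30},{"g":17,"p":1,"vnu":74},[47,48,1,65,5]],"grq":99,"txk":[[56,6,54,24],[10,56,24,70,86],[76,88,84],{"ar":74,"ic":11,"leb":17},[16,62,31]]}
After op 8 (add /g/2/yku 50): {"g":[{"acg":37,"b":94,"okt":99,"owk":42,"yg":93},{"wok":30},{"g":17,"p":1,"vnu":74,"yku":50},[47,48,1,65,5]],"grq":99,"txk":[[56,6,54,24],[10,56,24,70,86],[76,88,84],{"ar":74,"ic":11,"leb":17},[16,62,31]]}
After op 9 (replace /g/0/owk 17): {"g":[{"acg":37,"b":94,"okt":99,"owk":17,"yg":93},{"wok":30},{"g":17,"p":1,"vnu":74,"yku":50},[47,48,1,65,5]],"grq":99,"txk":[[56,6,54,24],[10,56,24,70,86],[76,88,84],{"ar":74,"ic":11,"leb":17},[16,62,31]]}
Size at path /txk/3: 3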